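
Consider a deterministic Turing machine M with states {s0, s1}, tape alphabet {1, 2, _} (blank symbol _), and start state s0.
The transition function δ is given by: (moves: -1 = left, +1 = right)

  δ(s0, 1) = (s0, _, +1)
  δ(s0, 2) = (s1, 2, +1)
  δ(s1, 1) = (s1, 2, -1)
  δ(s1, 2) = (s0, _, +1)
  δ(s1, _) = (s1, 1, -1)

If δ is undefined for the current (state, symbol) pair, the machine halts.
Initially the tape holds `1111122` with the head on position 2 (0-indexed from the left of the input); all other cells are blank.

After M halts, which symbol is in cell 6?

state=s0 head=2 tape=11[1]1122_   (s0,1)→(s0,_,+1)
state=s0 head=3 tape=11_[1]122_   (s0,1)→(s0,_,+1)
state=s0 head=4 tape=11__[1]22_   (s0,1)→(s0,_,+1)
state=s0 head=5 tape=11___[2]2_   (s0,2)→(s1,2,+1)
state=s1 head=6 tape=11___2[2]_   (s1,2)→(s0,_,+1)
state=s0 head=7 tape=11___2_[_]
Cell 6 holds _ when M halts.

_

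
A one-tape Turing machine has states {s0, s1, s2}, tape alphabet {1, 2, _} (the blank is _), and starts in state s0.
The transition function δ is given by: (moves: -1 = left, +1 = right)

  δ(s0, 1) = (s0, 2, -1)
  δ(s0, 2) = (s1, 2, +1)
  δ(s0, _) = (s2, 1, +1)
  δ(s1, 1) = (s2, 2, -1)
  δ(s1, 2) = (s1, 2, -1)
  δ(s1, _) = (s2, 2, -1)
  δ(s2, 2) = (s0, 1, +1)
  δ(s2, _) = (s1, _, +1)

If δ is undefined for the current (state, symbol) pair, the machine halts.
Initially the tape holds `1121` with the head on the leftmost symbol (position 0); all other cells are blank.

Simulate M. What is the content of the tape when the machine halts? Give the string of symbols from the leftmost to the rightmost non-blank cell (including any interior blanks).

s0 | __[1]121   read 1 → write 2, move -1, go to s0
s0 | _[_]2121   read _ → write 1, move +1, go to s2
s2 | _1[2]121   read 2 → write 1, move +1, go to s0
s0 | _11[1]21   read 1 → write 2, move -1, go to s0
s0 | _1[1]221   read 1 → write 2, move -1, go to s0
s0 | _[1]2221   read 1 → write 2, move -1, go to s0
s0 | [_]22221   read _ → write 1, move +1, go to s2
s2 | 1[2]2221   read 2 → write 1, move +1, go to s0
s0 | 11[2]221   read 2 → write 2, move +1, go to s1
s1 | 112[2]21   read 2 → write 2, move -1, go to s1
s1 | 11[2]221   read 2 → write 2, move -1, go to s1
s1 | 1[1]2221   read 1 → write 2, move -1, go to s2
s2 | [1]22221
The non-blank tape span at halt is 122221.

122221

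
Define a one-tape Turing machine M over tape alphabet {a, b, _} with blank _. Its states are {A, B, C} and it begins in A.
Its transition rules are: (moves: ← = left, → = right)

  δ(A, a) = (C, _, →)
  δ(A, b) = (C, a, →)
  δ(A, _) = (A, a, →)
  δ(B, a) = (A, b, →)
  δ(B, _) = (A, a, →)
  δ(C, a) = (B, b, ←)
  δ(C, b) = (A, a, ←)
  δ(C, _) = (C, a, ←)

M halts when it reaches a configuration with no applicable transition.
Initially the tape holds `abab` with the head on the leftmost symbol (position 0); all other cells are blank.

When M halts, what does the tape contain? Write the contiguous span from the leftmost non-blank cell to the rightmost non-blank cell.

A | [a]bab__   read a → write _, move →, go to C
C | _[b]ab__   read b → write a, move ←, go to A
A | [_]aab__   read _ → write a, move →, go to A
A | a[a]ab__   read a → write _, move →, go to C
C | a_[a]b__   read a → write b, move ←, go to B
B | a[_]bb__   read _ → write a, move →, go to A
A | aa[b]b__   read b → write a, move →, go to C
C | aaa[b]__   read b → write a, move ←, go to A
A | aa[a]a__   read a → write _, move →, go to C
C | aa_[a]__   read a → write b, move ←, go to B
B | aa[_]b__   read _ → write a, move →, go to A
A | aaa[b]__   read b → write a, move →, go to C
C | aaaa[_]_   read _ → write a, move ←, go to C
C | aaa[a]a_   read a → write b, move ←, go to B
B | aa[a]ba_   read a → write b, move →, go to A
A | aab[b]a_   read b → write a, move →, go to C
C | aaba[a]_   read a → write b, move ←, go to B
B | aab[a]b_   read a → write b, move →, go to A
A | aabb[b]_   read b → write a, move →, go to C
C | aabba[_]   read _ → write a, move ←, go to C
C | aabb[a]a   read a → write b, move ←, go to B
B | aab[b]ba
The non-blank tape span at halt is aabbba.

aabbba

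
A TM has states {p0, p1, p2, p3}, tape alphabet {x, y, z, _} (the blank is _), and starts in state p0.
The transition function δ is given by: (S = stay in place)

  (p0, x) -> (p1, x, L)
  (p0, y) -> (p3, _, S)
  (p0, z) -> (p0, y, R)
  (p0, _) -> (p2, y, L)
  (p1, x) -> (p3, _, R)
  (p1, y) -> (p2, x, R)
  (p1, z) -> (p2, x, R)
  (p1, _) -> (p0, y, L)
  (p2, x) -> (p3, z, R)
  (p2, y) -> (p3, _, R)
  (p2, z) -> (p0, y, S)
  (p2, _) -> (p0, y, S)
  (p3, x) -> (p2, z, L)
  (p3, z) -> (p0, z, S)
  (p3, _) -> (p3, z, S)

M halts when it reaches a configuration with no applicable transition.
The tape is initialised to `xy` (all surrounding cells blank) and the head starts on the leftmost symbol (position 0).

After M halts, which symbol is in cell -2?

state=p0 head=0 tape=___[x]y   (p0,x)→(p1,x,L)
state=p1 head=-1 tape=__[_]xy   (p1,_)→(p0,y,L)
state=p0 head=-2 tape=_[_]yxy   (p0,_)→(p2,y,L)
state=p2 head=-3 tape=[_]yyxy   (p2,_)→(p0,y,S)
state=p0 head=-3 tape=[y]yyxy   (p0,y)→(p3,_,S)
state=p3 head=-3 tape=[_]yyxy   (p3,_)→(p3,z,S)
state=p3 head=-3 tape=[z]yyxy   (p3,z)→(p0,z,S)
state=p0 head=-3 tape=[z]yyxy   (p0,z)→(p0,y,R)
state=p0 head=-2 tape=y[y]yxy   (p0,y)→(p3,_,S)
state=p3 head=-2 tape=y[_]yxy   (p3,_)→(p3,z,S)
state=p3 head=-2 tape=y[z]yxy   (p3,z)→(p0,z,S)
state=p0 head=-2 tape=y[z]yxy   (p0,z)→(p0,y,R)
state=p0 head=-1 tape=yy[y]xy   (p0,y)→(p3,_,S)
state=p3 head=-1 tape=yy[_]xy   (p3,_)→(p3,z,S)
state=p3 head=-1 tape=yy[z]xy   (p3,z)→(p0,z,S)
state=p0 head=-1 tape=yy[z]xy   (p0,z)→(p0,y,R)
state=p0 head=0 tape=yyy[x]y   (p0,x)→(p1,x,L)
state=p1 head=-1 tape=yy[y]xy   (p1,y)→(p2,x,R)
state=p2 head=0 tape=yyx[x]y   (p2,x)→(p3,z,R)
state=p3 head=1 tape=yyxz[y]
Cell -2 holds y when M halts.

y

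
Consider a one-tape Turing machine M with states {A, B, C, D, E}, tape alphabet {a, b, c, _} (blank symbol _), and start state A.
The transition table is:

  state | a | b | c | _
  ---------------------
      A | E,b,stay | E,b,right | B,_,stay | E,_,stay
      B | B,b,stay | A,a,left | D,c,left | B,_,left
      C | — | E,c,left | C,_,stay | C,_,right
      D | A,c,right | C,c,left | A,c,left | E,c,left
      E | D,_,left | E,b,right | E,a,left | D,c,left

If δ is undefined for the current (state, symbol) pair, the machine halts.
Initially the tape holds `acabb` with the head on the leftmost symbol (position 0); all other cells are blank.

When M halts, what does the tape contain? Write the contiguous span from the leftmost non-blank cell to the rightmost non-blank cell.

abb

A | _[a]cabb   read a → write b, move stay, go to E
E | _[b]cabb   read b → write b, move right, go to E
E | _b[c]abb   read c → write a, move left, go to E
E | _[b]aabb   read b → write b, move right, go to E
E | _b[a]abb   read a → write _, move left, go to D
D | _[b]_abb   read b → write c, move left, go to C
C | [_]c_abb   read _ → write _, move right, go to C
C | _[c]_abb   read c → write _, move stay, go to C
C | _[_]_abb   read _ → write _, move right, go to C
C | __[_]abb   read _ → write _, move right, go to C
C | ___[a]bb
The non-blank tape span at halt is abb.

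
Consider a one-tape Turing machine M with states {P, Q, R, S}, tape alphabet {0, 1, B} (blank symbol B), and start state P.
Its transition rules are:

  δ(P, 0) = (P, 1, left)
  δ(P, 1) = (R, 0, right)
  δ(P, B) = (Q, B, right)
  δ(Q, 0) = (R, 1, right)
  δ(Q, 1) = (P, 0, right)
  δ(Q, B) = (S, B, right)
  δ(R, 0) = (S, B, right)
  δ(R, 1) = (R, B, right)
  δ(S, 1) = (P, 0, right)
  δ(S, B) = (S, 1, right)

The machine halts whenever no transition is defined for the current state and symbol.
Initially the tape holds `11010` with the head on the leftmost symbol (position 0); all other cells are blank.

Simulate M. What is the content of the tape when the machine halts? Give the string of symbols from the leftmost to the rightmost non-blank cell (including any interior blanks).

0BB00

state=P head=0 tape=[1]1010B   (P,1)→(R,0,right)
state=R head=1 tape=0[1]010B   (R,1)→(R,B,right)
state=R head=2 tape=0B[0]10B   (R,0)→(S,B,right)
state=S head=3 tape=0BB[1]0B   (S,1)→(P,0,right)
state=P head=4 tape=0BB0[0]B   (P,0)→(P,1,left)
state=P head=3 tape=0BB[0]1B   (P,0)→(P,1,left)
state=P head=2 tape=0B[B]11B   (P,B)→(Q,B,right)
state=Q head=3 tape=0BB[1]1B   (Q,1)→(P,0,right)
state=P head=4 tape=0BB0[1]B   (P,1)→(R,0,right)
state=R head=5 tape=0BB00[B]
The non-blank tape span at halt is 0BB00.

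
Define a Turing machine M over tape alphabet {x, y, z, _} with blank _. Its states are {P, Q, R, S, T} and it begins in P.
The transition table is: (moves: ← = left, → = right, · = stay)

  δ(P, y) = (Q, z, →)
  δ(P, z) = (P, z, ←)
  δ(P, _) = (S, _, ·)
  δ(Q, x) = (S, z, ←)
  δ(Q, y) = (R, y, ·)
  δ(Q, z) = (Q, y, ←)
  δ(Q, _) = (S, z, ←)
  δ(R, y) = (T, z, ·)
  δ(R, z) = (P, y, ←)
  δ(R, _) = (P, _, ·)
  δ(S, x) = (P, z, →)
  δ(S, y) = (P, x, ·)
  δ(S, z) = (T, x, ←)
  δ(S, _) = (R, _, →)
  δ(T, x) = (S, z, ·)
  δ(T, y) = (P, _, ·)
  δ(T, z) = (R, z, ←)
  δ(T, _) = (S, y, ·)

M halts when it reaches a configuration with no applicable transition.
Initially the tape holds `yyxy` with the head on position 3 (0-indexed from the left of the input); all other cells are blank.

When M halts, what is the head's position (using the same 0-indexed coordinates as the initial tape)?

2

P | yyx[y]_   read y → write z, move →, go to Q
Q | yyxz[_]   read _ → write z, move ←, go to S
S | yyx[z]z   read z → write x, move ←, go to T
T | yy[x]xz   read x → write z, move ·, go to S
S | yy[z]xz   read z → write x, move ←, go to T
T | y[y]xxz   read y → write _, move ·, go to P
P | y[_]xxz   read _ → write _, move ·, go to S
S | y[_]xxz   read _ → write _, move →, go to R
R | y_[x]xz
At halt the head is at cell 2.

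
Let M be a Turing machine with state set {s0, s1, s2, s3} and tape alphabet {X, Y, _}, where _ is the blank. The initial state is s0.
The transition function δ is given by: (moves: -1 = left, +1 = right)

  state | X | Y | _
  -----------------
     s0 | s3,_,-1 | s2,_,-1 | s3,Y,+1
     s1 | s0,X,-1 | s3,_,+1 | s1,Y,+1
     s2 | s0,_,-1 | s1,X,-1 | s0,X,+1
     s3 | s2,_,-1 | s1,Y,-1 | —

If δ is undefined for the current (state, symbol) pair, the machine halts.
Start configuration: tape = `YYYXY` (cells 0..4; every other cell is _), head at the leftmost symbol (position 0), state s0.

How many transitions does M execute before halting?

s0 | _[Y]YYXY_   read Y → write _, move -1, go to s2
s2 | [_]_YYXY_   read _ → write X, move +1, go to s0
s0 | X[_]YYXY_   read _ → write Y, move +1, go to s3
s3 | XY[Y]YXY_   read Y → write Y, move -1, go to s1
s1 | X[Y]YYXY_   read Y → write _, move +1, go to s3
s3 | X_[Y]YXY_   read Y → write Y, move -1, go to s1
s1 | X[_]YYXY_   read _ → write Y, move +1, go to s1
s1 | XY[Y]YXY_   read Y → write _, move +1, go to s3
s3 | XY_[Y]XY_   read Y → write Y, move -1, go to s1
s1 | XY[_]YXY_   read _ → write Y, move +1, go to s1
s1 | XYY[Y]XY_   read Y → write _, move +1, go to s3
s3 | XYY_[X]Y_   read X → write _, move -1, go to s2
s2 | XYY[_]_Y_   read _ → write X, move +1, go to s0
s0 | XYYX[_]Y_   read _ → write Y, move +1, go to s3
s3 | XYYXY[Y]_   read Y → write Y, move -1, go to s1
s1 | XYYX[Y]Y_   read Y → write _, move +1, go to s3
s3 | XYYX_[Y]_   read Y → write Y, move -1, go to s1
s1 | XYYX[_]Y_   read _ → write Y, move +1, go to s1
s1 | XYYXY[Y]_   read Y → write _, move +1, go to s3
s3 | XYYXY_[_]
M halts after 19 transitions.

19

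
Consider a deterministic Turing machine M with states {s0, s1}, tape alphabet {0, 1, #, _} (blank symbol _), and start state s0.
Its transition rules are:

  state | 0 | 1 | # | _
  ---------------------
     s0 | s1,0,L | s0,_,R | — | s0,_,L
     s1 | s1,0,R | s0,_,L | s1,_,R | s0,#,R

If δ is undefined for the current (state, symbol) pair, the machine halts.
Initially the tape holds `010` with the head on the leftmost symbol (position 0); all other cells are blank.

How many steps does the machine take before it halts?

state=s0 head=0 tape=_[0]10__   (s0,0)→(s1,0,L)
state=s1 head=-1 tape=[_]010__   (s1,_)→(s0,#,R)
state=s0 head=0 tape=#[0]10__   (s0,0)→(s1,0,L)
state=s1 head=-1 tape=[#]010__   (s1,#)→(s1,_,R)
state=s1 head=0 tape=_[0]10__   (s1,0)→(s1,0,R)
state=s1 head=1 tape=_0[1]0__   (s1,1)→(s0,_,L)
state=s0 head=0 tape=_[0]_0__   (s0,0)→(s1,0,L)
state=s1 head=-1 tape=[_]0_0__   (s1,_)→(s0,#,R)
state=s0 head=0 tape=#[0]_0__   (s0,0)→(s1,0,L)
state=s1 head=-1 tape=[#]0_0__   (s1,#)→(s1,_,R)
state=s1 head=0 tape=_[0]_0__   (s1,0)→(s1,0,R)
state=s1 head=1 tape=_0[_]0__   (s1,_)→(s0,#,R)
state=s0 head=2 tape=_0#[0]__   (s0,0)→(s1,0,L)
state=s1 head=1 tape=_0[#]0__   (s1,#)→(s1,_,R)
state=s1 head=2 tape=_0_[0]__   (s1,0)→(s1,0,R)
state=s1 head=3 tape=_0_0[_]_   (s1,_)→(s0,#,R)
state=s0 head=4 tape=_0_0#[_]   (s0,_)→(s0,_,L)
state=s0 head=3 tape=_0_0[#]_
M halts after 17 transitions.

17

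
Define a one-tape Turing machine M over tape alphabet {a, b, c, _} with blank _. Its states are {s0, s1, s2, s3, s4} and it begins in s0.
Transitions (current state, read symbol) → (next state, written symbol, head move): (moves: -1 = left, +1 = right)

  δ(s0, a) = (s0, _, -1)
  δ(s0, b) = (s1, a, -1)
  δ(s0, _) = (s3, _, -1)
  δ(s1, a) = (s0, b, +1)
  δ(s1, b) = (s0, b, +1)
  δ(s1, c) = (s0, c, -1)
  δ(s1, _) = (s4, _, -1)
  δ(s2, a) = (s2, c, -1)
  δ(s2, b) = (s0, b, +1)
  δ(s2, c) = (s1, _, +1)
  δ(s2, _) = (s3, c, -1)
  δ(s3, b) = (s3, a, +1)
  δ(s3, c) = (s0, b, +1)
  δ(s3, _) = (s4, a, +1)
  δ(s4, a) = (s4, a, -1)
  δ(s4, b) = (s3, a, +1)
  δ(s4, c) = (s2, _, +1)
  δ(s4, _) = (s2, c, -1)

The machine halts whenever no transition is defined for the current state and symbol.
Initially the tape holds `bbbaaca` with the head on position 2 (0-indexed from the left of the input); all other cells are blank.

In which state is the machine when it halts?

s3

state=s0 head=2 tape=____bb[b]aaca   (s0,b)→(s1,a,-1)
state=s1 head=1 tape=____b[b]aaaca   (s1,b)→(s0,b,+1)
state=s0 head=2 tape=____bb[a]aaca   (s0,a)→(s0,_,-1)
state=s0 head=1 tape=____b[b]_aaca   (s0,b)→(s1,a,-1)
state=s1 head=0 tape=____[b]a_aaca   (s1,b)→(s0,b,+1)
state=s0 head=1 tape=____b[a]_aaca   (s0,a)→(s0,_,-1)
state=s0 head=0 tape=____[b]__aaca   (s0,b)→(s1,a,-1)
state=s1 head=-1 tape=___[_]a__aaca   (s1,_)→(s4,_,-1)
state=s4 head=-2 tape=__[_]_a__aaca   (s4,_)→(s2,c,-1)
state=s2 head=-3 tape=_[_]c_a__aaca   (s2,_)→(s3,c,-1)
state=s3 head=-4 tape=[_]cc_a__aaca   (s3,_)→(s4,a,+1)
state=s4 head=-3 tape=a[c]c_a__aaca   (s4,c)→(s2,_,+1)
state=s2 head=-2 tape=a_[c]_a__aaca   (s2,c)→(s1,_,+1)
state=s1 head=-1 tape=a__[_]a__aaca   (s1,_)→(s4,_,-1)
state=s4 head=-2 tape=a_[_]_a__aaca   (s4,_)→(s2,c,-1)
state=s2 head=-3 tape=a[_]c_a__aaca   (s2,_)→(s3,c,-1)
state=s3 head=-4 tape=[a]cc_a__aaca
No transition is defined for (s3, a); M halts in state s3.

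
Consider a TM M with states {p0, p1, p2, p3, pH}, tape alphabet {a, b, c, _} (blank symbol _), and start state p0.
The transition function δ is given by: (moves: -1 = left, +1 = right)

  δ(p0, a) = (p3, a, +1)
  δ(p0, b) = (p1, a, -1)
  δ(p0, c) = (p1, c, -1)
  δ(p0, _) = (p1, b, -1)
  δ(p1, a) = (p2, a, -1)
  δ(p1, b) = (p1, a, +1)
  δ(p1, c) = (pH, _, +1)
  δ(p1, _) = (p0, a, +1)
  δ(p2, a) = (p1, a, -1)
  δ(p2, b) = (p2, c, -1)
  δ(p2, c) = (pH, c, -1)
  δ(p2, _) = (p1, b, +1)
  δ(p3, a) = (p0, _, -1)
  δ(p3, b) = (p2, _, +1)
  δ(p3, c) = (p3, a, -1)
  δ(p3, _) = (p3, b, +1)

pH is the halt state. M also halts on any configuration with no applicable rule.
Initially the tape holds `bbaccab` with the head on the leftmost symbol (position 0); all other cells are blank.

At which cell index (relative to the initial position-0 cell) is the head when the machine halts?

-1

state=p0 head=0 tape=___[b]baccab   (p0,b)→(p1,a,-1)
state=p1 head=-1 tape=__[_]abaccab   (p1,_)→(p0,a,+1)
state=p0 head=0 tape=__a[a]baccab   (p0,a)→(p3,a,+1)
state=p3 head=1 tape=__aa[b]accab   (p3,b)→(p2,_,+1)
state=p2 head=2 tape=__aa_[a]ccab   (p2,a)→(p1,a,-1)
state=p1 head=1 tape=__aa[_]accab   (p1,_)→(p0,a,+1)
state=p0 head=2 tape=__aaa[a]ccab   (p0,a)→(p3,a,+1)
state=p3 head=3 tape=__aaaa[c]cab   (p3,c)→(p3,a,-1)
state=p3 head=2 tape=__aaa[a]acab   (p3,a)→(p0,_,-1)
state=p0 head=1 tape=__aa[a]_acab   (p0,a)→(p3,a,+1)
state=p3 head=2 tape=__aaa[_]acab   (p3,_)→(p3,b,+1)
state=p3 head=3 tape=__aaab[a]cab   (p3,a)→(p0,_,-1)
state=p0 head=2 tape=__aaa[b]_cab   (p0,b)→(p1,a,-1)
state=p1 head=1 tape=__aa[a]a_cab   (p1,a)→(p2,a,-1)
state=p2 head=0 tape=__a[a]aa_cab   (p2,a)→(p1,a,-1)
state=p1 head=-1 tape=__[a]aaa_cab   (p1,a)→(p2,a,-1)
state=p2 head=-2 tape=_[_]aaaa_cab   (p2,_)→(p1,b,+1)
state=p1 head=-1 tape=_b[a]aaa_cab   (p1,a)→(p2,a,-1)
state=p2 head=-2 tape=_[b]aaaa_cab   (p2,b)→(p2,c,-1)
state=p2 head=-3 tape=[_]caaaa_cab   (p2,_)→(p1,b,+1)
state=p1 head=-2 tape=b[c]aaaa_cab   (p1,c)→(pH,_,+1)
state=pH head=-1 tape=b_[a]aaa_cab
At halt the head is at cell -1.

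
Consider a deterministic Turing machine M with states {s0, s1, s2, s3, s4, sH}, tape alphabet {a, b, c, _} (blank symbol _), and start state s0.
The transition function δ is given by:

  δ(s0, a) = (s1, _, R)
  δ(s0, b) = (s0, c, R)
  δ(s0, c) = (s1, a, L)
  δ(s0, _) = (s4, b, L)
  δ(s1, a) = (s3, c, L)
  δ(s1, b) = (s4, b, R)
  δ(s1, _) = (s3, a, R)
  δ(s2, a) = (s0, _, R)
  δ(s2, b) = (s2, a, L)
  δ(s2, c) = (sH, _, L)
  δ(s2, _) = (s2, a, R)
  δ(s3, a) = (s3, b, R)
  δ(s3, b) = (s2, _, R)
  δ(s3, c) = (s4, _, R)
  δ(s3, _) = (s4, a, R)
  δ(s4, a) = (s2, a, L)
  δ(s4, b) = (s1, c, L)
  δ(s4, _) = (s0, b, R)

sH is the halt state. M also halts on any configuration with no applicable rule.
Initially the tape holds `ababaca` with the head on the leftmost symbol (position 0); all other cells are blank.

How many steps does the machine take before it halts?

13

s0 | [a]babaca   read a → write _, move R, go to s1
s1 | _[b]abaca   read b → write b, move R, go to s4
s4 | _b[a]baca   read a → write a, move L, go to s2
s2 | _[b]abaca   read b → write a, move L, go to s2
s2 | [_]aabaca   read _ → write a, move R, go to s2
s2 | a[a]abaca   read a → write _, move R, go to s0
s0 | a_[a]baca   read a → write _, move R, go to s1
s1 | a__[b]aca   read b → write b, move R, go to s4
s4 | a__b[a]ca   read a → write a, move L, go to s2
s2 | a__[b]aca   read b → write a, move L, go to s2
s2 | a_[_]aaca   read _ → write a, move R, go to s2
s2 | a_a[a]aca   read a → write _, move R, go to s0
s0 | a_a_[a]ca   read a → write _, move R, go to s1
s1 | a_a__[c]a
M halts after 13 transitions.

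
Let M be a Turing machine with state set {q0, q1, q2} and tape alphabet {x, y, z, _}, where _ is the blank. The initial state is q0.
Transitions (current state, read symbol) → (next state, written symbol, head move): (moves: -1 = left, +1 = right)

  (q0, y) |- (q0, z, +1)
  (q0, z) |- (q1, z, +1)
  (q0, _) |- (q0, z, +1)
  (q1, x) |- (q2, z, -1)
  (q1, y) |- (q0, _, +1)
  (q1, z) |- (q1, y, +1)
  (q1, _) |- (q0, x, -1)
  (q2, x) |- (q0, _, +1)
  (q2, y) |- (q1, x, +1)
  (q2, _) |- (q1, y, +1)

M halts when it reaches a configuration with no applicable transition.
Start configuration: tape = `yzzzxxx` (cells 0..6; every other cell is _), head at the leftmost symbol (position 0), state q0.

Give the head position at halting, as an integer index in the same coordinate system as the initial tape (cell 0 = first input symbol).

7

q0 | [y]zzzxxx_   read y → write z, move +1, go to q0
q0 | z[z]zzxxx_   read z → write z, move +1, go to q1
q1 | zz[z]zxxx_   read z → write y, move +1, go to q1
q1 | zzy[z]xxx_   read z → write y, move +1, go to q1
q1 | zzyy[x]xx_   read x → write z, move -1, go to q2
q2 | zzy[y]zxx_   read y → write x, move +1, go to q1
q1 | zzyx[z]xx_   read z → write y, move +1, go to q1
q1 | zzyxy[x]x_   read x → write z, move -1, go to q2
q2 | zzyx[y]zx_   read y → write x, move +1, go to q1
q1 | zzyxx[z]x_   read z → write y, move +1, go to q1
q1 | zzyxxy[x]_   read x → write z, move -1, go to q2
q2 | zzyxx[y]z_   read y → write x, move +1, go to q1
q1 | zzyxxx[z]_   read z → write y, move +1, go to q1
q1 | zzyxxxy[_]   read _ → write x, move -1, go to q0
q0 | zzyxxx[y]x   read y → write z, move +1, go to q0
q0 | zzyxxxz[x]
At halt the head is at cell 7.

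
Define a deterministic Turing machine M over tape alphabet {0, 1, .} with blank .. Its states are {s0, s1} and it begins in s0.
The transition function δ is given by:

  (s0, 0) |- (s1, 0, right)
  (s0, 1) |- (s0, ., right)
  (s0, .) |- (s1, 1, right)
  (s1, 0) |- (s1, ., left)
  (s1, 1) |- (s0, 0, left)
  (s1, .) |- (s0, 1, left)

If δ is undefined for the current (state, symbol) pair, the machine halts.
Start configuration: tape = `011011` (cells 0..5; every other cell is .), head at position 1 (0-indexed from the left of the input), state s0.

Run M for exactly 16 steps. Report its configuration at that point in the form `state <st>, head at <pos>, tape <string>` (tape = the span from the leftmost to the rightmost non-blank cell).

state s1, head at 3, tape 0.00.1

state=s0 head=1 tape=0[1]1011   (s0,1)→(s0,.,right)
state=s0 head=2 tape=0.[1]011   (s0,1)→(s0,.,right)
state=s0 head=3 tape=0..[0]11   (s0,0)→(s1,0,right)
state=s1 head=4 tape=0..0[1]1   (s1,1)→(s0,0,left)
state=s0 head=3 tape=0..[0]01   (s0,0)→(s1,0,right)
state=s1 head=4 tape=0..0[0]1   (s1,0)→(s1,.,left)
state=s1 head=3 tape=0..[0].1   (s1,0)→(s1,.,left)
state=s1 head=2 tape=0.[.]..1   (s1,.)→(s0,1,left)
state=s0 head=1 tape=0[.]1..1   (s0,.)→(s1,1,right)
state=s1 head=2 tape=01[1]..1   (s1,1)→(s0,0,left)
state=s0 head=1 tape=0[1]0..1   (s0,1)→(s0,.,right)
state=s0 head=2 tape=0.[0]..1   (s0,0)→(s1,0,right)
state=s1 head=3 tape=0.0[.].1   (s1,.)→(s0,1,left)
state=s0 head=2 tape=0.[0]1.1   (s0,0)→(s1,0,right)
state=s1 head=3 tape=0.0[1].1   (s1,1)→(s0,0,left)
state=s0 head=2 tape=0.[0]0.1   (s0,0)→(s1,0,right)
state=s1 head=3 tape=0.0[0].1
After 16 steps: state s1, head at 3, tape 0.00.1.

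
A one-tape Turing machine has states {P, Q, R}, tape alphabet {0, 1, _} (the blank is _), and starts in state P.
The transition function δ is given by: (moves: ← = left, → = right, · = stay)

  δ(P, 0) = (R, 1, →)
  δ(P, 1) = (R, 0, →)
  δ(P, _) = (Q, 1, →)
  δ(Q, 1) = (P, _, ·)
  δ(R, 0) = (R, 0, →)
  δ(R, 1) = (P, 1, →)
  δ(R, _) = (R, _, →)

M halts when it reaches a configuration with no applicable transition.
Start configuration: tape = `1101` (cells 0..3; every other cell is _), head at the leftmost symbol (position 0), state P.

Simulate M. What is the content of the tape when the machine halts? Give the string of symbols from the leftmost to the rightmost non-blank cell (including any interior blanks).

01111

state=P head=0 tape=[1]101__   (P,1)→(R,0,→)
state=R head=1 tape=0[1]01__   (R,1)→(P,1,→)
state=P head=2 tape=01[0]1__   (P,0)→(R,1,→)
state=R head=3 tape=011[1]__   (R,1)→(P,1,→)
state=P head=4 tape=0111[_]_   (P,_)→(Q,1,→)
state=Q head=5 tape=01111[_]
The non-blank tape span at halt is 01111.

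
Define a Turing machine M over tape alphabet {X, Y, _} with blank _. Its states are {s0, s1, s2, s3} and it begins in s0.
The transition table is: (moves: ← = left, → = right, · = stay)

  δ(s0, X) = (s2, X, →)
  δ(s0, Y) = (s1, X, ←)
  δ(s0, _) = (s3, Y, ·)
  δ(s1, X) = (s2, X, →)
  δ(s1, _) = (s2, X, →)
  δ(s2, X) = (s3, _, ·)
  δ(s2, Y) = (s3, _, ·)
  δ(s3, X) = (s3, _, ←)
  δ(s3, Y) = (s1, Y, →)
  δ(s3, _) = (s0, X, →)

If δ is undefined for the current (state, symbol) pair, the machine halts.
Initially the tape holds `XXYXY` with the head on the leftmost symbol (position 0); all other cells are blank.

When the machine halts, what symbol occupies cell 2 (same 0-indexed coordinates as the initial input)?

s0 | [X]XYXY___   read X → write X, move →, go to s2
s2 | X[X]YXY___   read X → write _, move ·, go to s3
s3 | X[_]YXY___   read _ → write X, move →, go to s0
s0 | XX[Y]XY___   read Y → write X, move ←, go to s1
s1 | X[X]XXY___   read X → write X, move →, go to s2
s2 | XX[X]XY___   read X → write _, move ·, go to s3
s3 | XX[_]XY___   read _ → write X, move →, go to s0
s0 | XXX[X]Y___   read X → write X, move →, go to s2
s2 | XXXX[Y]___   read Y → write _, move ·, go to s3
s3 | XXXX[_]___   read _ → write X, move →, go to s0
s0 | XXXXX[_]__   read _ → write Y, move ·, go to s3
s3 | XXXXX[Y]__   read Y → write Y, move →, go to s1
s1 | XXXXXY[_]_   read _ → write X, move →, go to s2
s2 | XXXXXYX[_]
Cell 2 holds X when M halts.

X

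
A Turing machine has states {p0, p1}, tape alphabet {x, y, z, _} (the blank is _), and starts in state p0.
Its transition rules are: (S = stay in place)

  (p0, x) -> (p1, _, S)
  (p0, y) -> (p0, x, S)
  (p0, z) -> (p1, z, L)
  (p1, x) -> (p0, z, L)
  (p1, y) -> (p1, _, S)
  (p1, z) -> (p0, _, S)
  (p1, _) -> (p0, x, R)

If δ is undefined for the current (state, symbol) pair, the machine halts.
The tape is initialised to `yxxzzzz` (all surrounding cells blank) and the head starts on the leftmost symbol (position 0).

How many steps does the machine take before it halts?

17

state=p0 head=0 tape=_[y]xxzzzz   (p0,y)→(p0,x,S)
state=p0 head=0 tape=_[x]xxzzzz   (p0,x)→(p1,_,S)
state=p1 head=0 tape=_[_]xxzzzz   (p1,_)→(p0,x,R)
state=p0 head=1 tape=_x[x]xzzzz   (p0,x)→(p1,_,S)
state=p1 head=1 tape=_x[_]xzzzz   (p1,_)→(p0,x,R)
state=p0 head=2 tape=_xx[x]zzzz   (p0,x)→(p1,_,S)
state=p1 head=2 tape=_xx[_]zzzz   (p1,_)→(p0,x,R)
state=p0 head=3 tape=_xxx[z]zzz   (p0,z)→(p1,z,L)
state=p1 head=2 tape=_xx[x]zzzz   (p1,x)→(p0,z,L)
state=p0 head=1 tape=_x[x]zzzzz   (p0,x)→(p1,_,S)
state=p1 head=1 tape=_x[_]zzzzz   (p1,_)→(p0,x,R)
state=p0 head=2 tape=_xx[z]zzzz   (p0,z)→(p1,z,L)
state=p1 head=1 tape=_x[x]zzzzz   (p1,x)→(p0,z,L)
state=p0 head=0 tape=_[x]zzzzzz   (p0,x)→(p1,_,S)
state=p1 head=0 tape=_[_]zzzzzz   (p1,_)→(p0,x,R)
state=p0 head=1 tape=_x[z]zzzzz   (p0,z)→(p1,z,L)
state=p1 head=0 tape=_[x]zzzzzz   (p1,x)→(p0,z,L)
state=p0 head=-1 tape=[_]zzzzzzz
M halts after 17 transitions.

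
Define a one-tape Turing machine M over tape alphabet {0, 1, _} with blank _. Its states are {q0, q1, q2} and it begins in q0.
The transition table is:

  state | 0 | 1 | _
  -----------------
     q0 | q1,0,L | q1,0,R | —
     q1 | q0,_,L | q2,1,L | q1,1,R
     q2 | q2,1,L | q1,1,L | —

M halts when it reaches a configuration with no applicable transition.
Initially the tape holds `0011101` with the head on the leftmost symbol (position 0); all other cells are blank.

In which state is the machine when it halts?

q2

q0 | ___[0]011101   read 0 → write 0, move L, go to q1
q1 | __[_]0011101   read _ → write 1, move R, go to q1
q1 | __1[0]011101   read 0 → write _, move L, go to q0
q0 | __[1]_011101   read 1 → write 0, move R, go to q1
q1 | __0[_]011101   read _ → write 1, move R, go to q1
q1 | __01[0]11101   read 0 → write _, move L, go to q0
q0 | __0[1]_11101   read 1 → write 0, move R, go to q1
q1 | __00[_]11101   read _ → write 1, move R, go to q1
q1 | __001[1]1101   read 1 → write 1, move L, go to q2
q2 | __00[1]11101   read 1 → write 1, move L, go to q1
q1 | __0[0]111101   read 0 → write _, move L, go to q0
q0 | __[0]_111101   read 0 → write 0, move L, go to q1
q1 | _[_]0_111101   read _ → write 1, move R, go to q1
q1 | _1[0]_111101   read 0 → write _, move L, go to q0
q0 | _[1]__111101   read 1 → write 0, move R, go to q1
q1 | _0[_]_111101   read _ → write 1, move R, go to q1
q1 | _01[_]111101   read _ → write 1, move R, go to q1
q1 | _011[1]11101   read 1 → write 1, move L, go to q2
q2 | _01[1]111101   read 1 → write 1, move L, go to q1
q1 | _0[1]1111101   read 1 → write 1, move L, go to q2
q2 | _[0]11111101   read 0 → write 1, move L, go to q2
q2 | [_]111111101
No transition is defined for (q2, _); M halts in state q2.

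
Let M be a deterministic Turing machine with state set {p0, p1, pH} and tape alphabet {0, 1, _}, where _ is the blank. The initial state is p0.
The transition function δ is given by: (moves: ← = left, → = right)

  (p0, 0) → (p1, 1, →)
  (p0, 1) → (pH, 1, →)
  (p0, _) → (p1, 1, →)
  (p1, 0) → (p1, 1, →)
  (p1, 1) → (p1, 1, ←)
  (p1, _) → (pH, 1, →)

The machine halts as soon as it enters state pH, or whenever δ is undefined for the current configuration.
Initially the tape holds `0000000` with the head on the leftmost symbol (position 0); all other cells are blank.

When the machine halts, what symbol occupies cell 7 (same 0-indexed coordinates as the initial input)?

1

p0 | [0]000000__   read 0 → write 1, move →, go to p1
p1 | 1[0]00000__   read 0 → write 1, move →, go to p1
p1 | 11[0]0000__   read 0 → write 1, move →, go to p1
p1 | 111[0]000__   read 0 → write 1, move →, go to p1
p1 | 1111[0]00__   read 0 → write 1, move →, go to p1
p1 | 11111[0]0__   read 0 → write 1, move →, go to p1
p1 | 111111[0]__   read 0 → write 1, move →, go to p1
p1 | 1111111[_]_   read _ → write 1, move →, go to pH
pH | 11111111[_]
Cell 7 holds 1 when M halts.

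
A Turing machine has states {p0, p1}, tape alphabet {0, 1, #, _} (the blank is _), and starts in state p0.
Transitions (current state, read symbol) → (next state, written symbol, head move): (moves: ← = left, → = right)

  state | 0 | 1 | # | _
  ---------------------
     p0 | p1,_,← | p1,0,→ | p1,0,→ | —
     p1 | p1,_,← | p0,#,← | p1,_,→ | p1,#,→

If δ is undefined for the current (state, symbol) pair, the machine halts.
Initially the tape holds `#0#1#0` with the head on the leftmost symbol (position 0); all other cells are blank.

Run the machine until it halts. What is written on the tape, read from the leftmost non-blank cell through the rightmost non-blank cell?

state=p0 head=0 tape=_[#]0#1#0   (p0,#)→(p1,0,→)
state=p1 head=1 tape=_0[0]#1#0   (p1,0)→(p1,_,←)
state=p1 head=0 tape=_[0]_#1#0   (p1,0)→(p1,_,←)
state=p1 head=-1 tape=[_]__#1#0   (p1,_)→(p1,#,→)
state=p1 head=0 tape=#[_]_#1#0   (p1,_)→(p1,#,→)
state=p1 head=1 tape=##[_]#1#0   (p1,_)→(p1,#,→)
state=p1 head=2 tape=###[#]1#0   (p1,#)→(p1,_,→)
state=p1 head=3 tape=###_[1]#0   (p1,1)→(p0,#,←)
state=p0 head=2 tape=###[_]##0
The non-blank tape span at halt is ###_##0.

###_##0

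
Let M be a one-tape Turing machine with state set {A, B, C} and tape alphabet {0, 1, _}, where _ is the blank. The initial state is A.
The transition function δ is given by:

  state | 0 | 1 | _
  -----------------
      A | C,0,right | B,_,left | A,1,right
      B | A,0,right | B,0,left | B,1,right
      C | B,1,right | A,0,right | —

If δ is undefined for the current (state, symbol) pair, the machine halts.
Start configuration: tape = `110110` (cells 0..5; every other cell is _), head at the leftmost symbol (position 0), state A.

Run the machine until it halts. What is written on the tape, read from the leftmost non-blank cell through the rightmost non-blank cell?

state=A head=0 tape=__[1]10110   (A,1)→(B,_,left)
state=B head=-1 tape=_[_]_10110   (B,_)→(B,1,right)
state=B head=0 tape=_1[_]10110   (B,_)→(B,1,right)
state=B head=1 tape=_11[1]0110   (B,1)→(B,0,left)
state=B head=0 tape=_1[1]00110   (B,1)→(B,0,left)
state=B head=-1 tape=_[1]000110   (B,1)→(B,0,left)
state=B head=-2 tape=[_]0000110   (B,_)→(B,1,right)
state=B head=-1 tape=1[0]000110   (B,0)→(A,0,right)
state=A head=0 tape=10[0]00110   (A,0)→(C,0,right)
state=C head=1 tape=100[0]0110   (C,0)→(B,1,right)
state=B head=2 tape=1001[0]110   (B,0)→(A,0,right)
state=A head=3 tape=10010[1]10   (A,1)→(B,_,left)
state=B head=2 tape=1001[0]_10   (B,0)→(A,0,right)
state=A head=3 tape=10010[_]10   (A,_)→(A,1,right)
state=A head=4 tape=100101[1]0   (A,1)→(B,_,left)
state=B head=3 tape=10010[1]_0   (B,1)→(B,0,left)
state=B head=2 tape=1001[0]0_0   (B,0)→(A,0,right)
state=A head=3 tape=10010[0]_0   (A,0)→(C,0,right)
state=C head=4 tape=100100[_]0
The non-blank tape span at halt is 100100_0.

100100_0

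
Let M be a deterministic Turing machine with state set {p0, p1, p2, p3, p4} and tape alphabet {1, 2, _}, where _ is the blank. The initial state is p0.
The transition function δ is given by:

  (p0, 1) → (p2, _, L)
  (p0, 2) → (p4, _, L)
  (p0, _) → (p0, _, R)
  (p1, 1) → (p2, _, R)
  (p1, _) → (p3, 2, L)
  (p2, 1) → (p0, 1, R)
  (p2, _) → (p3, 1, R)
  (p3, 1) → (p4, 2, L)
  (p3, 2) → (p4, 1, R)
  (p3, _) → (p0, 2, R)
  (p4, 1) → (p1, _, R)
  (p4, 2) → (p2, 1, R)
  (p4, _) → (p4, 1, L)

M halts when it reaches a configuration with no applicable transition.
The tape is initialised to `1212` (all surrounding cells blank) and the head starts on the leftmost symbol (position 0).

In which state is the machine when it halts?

p0 | _[1]212   read 1 → write _, move L, go to p2
p2 | [_]_212   read _ → write 1, move R, go to p3
p3 | 1[_]212   read _ → write 2, move R, go to p0
p0 | 12[2]12   read 2 → write _, move L, go to p4
p4 | 1[2]_12   read 2 → write 1, move R, go to p2
p2 | 11[_]12   read _ → write 1, move R, go to p3
p3 | 111[1]2   read 1 → write 2, move L, go to p4
p4 | 11[1]22   read 1 → write _, move R, go to p1
p1 | 11_[2]2
No transition is defined for (p1, 2); M halts in state p1.

p1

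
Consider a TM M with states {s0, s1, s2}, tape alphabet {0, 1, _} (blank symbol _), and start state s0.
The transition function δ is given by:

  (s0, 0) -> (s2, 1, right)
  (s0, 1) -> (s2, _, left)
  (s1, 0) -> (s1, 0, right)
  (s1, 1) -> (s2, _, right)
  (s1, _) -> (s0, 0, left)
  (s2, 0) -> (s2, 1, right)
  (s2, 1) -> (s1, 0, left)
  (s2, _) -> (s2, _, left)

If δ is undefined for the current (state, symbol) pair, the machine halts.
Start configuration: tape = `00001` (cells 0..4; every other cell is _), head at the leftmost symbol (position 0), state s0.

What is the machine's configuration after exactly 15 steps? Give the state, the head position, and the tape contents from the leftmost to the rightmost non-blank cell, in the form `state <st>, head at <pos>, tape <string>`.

s0 | [0]0001_   read 0 → write 1, move right, go to s2
s2 | 1[0]001_   read 0 → write 1, move right, go to s2
s2 | 11[0]01_   read 0 → write 1, move right, go to s2
s2 | 111[0]1_   read 0 → write 1, move right, go to s2
s2 | 1111[1]_   read 1 → write 0, move left, go to s1
s1 | 111[1]0_   read 1 → write _, move right, go to s2
s2 | 111_[0]_   read 0 → write 1, move right, go to s2
s2 | 111_1[_]   read _ → write _, move left, go to s2
s2 | 111_[1]_   read 1 → write 0, move left, go to s1
s1 | 111[_]0_   read _ → write 0, move left, go to s0
s0 | 11[1]00_   read 1 → write _, move left, go to s2
s2 | 1[1]_00_   read 1 → write 0, move left, go to s1
s1 | [1]0_00_   read 1 → write _, move right, go to s2
s2 | _[0]_00_   read 0 → write 1, move right, go to s2
s2 | _1[_]00_   read _ → write _, move left, go to s2
s2 | _[1]_00_
After 15 steps: state s2, head at 1, tape 1_00.

state s2, head at 1, tape 1_00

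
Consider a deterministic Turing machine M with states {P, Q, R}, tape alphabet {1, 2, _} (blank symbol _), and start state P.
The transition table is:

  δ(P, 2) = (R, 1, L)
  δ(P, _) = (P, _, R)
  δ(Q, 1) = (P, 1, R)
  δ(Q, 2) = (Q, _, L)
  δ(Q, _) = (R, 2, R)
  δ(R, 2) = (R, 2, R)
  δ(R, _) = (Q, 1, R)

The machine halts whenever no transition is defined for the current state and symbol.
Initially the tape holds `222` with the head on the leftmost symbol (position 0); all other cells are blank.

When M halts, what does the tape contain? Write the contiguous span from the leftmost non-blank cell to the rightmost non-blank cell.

1112

state=P head=0 tape=_[2]22   (P,2)→(R,1,L)
state=R head=-1 tape=[_]122   (R,_)→(Q,1,R)
state=Q head=0 tape=1[1]22   (Q,1)→(P,1,R)
state=P head=1 tape=11[2]2   (P,2)→(R,1,L)
state=R head=0 tape=1[1]12
The non-blank tape span at halt is 1112.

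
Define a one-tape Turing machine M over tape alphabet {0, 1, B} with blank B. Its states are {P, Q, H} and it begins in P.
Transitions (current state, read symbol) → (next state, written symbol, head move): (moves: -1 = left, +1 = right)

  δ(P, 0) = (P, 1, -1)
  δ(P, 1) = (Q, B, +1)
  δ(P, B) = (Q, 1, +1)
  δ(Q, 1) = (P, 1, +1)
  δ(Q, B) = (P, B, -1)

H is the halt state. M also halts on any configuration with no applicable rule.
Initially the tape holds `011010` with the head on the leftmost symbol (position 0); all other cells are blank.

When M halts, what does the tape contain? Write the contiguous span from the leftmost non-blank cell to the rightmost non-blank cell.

P | B[0]11010   read 0 → write 1, move -1, go to P
P | [B]111010   read B → write 1, move +1, go to Q
Q | 1[1]11010   read 1 → write 1, move +1, go to P
P | 11[1]1010   read 1 → write B, move +1, go to Q
Q | 11B[1]010   read 1 → write 1, move +1, go to P
P | 11B1[0]10   read 0 → write 1, move -1, go to P
P | 11B[1]110   read 1 → write B, move +1, go to Q
Q | 11BB[1]10   read 1 → write 1, move +1, go to P
P | 11BB1[1]0   read 1 → write B, move +1, go to Q
Q | 11BB1B[0]
The non-blank tape span at halt is 11BB1B0.

11BB1B0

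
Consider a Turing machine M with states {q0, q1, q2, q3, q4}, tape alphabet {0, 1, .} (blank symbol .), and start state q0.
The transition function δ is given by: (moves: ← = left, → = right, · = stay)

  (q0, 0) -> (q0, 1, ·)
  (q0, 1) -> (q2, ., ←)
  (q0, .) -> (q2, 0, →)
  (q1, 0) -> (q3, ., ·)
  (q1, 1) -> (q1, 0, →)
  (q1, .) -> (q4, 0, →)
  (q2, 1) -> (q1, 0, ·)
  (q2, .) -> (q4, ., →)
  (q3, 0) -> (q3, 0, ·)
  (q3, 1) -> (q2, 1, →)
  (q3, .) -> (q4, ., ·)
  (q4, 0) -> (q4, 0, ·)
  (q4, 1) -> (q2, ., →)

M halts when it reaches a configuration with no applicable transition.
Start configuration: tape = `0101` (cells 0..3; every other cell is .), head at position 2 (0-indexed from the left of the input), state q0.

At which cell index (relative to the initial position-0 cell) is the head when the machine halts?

state=q0 head=2 tape=01[0]1   (q0,0)→(q0,1,·)
state=q0 head=2 tape=01[1]1   (q0,1)→(q2,.,←)
state=q2 head=1 tape=0[1].1   (q2,1)→(q1,0,·)
state=q1 head=1 tape=0[0].1   (q1,0)→(q3,.,·)
state=q3 head=1 tape=0[.].1   (q3,.)→(q4,.,·)
state=q4 head=1 tape=0[.].1
At halt the head is at cell 1.

1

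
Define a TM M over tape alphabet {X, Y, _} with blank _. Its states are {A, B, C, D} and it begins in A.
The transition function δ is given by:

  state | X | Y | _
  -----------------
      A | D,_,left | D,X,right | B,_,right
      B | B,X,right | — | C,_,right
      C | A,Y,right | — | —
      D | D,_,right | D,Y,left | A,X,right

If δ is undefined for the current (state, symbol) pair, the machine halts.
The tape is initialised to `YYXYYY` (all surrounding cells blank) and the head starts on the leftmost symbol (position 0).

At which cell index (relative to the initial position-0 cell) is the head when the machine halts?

9

state=A head=0 tape=[Y]YXYYY____   (A,Y)→(D,X,right)
state=D head=1 tape=X[Y]XYYY____   (D,Y)→(D,Y,left)
state=D head=0 tape=[X]YXYYY____   (D,X)→(D,_,right)
state=D head=1 tape=_[Y]XYYY____   (D,Y)→(D,Y,left)
state=D head=0 tape=[_]YXYYY____   (D,_)→(A,X,right)
state=A head=1 tape=X[Y]XYYY____   (A,Y)→(D,X,right)
state=D head=2 tape=XX[X]YYY____   (D,X)→(D,_,right)
state=D head=3 tape=XX_[Y]YY____   (D,Y)→(D,Y,left)
state=D head=2 tape=XX[_]YYY____   (D,_)→(A,X,right)
state=A head=3 tape=XXX[Y]YY____   (A,Y)→(D,X,right)
state=D head=4 tape=XXXX[Y]Y____   (D,Y)→(D,Y,left)
state=D head=3 tape=XXX[X]YY____   (D,X)→(D,_,right)
state=D head=4 tape=XXX_[Y]Y____   (D,Y)→(D,Y,left)
state=D head=3 tape=XXX[_]YY____   (D,_)→(A,X,right)
state=A head=4 tape=XXXX[Y]Y____   (A,Y)→(D,X,right)
state=D head=5 tape=XXXXX[Y]____   (D,Y)→(D,Y,left)
state=D head=4 tape=XXXX[X]Y____   (D,X)→(D,_,right)
state=D head=5 tape=XXXX_[Y]____   (D,Y)→(D,Y,left)
state=D head=4 tape=XXXX[_]Y____   (D,_)→(A,X,right)
state=A head=5 tape=XXXXX[Y]____   (A,Y)→(D,X,right)
state=D head=6 tape=XXXXXX[_]___   (D,_)→(A,X,right)
state=A head=7 tape=XXXXXXX[_]__   (A,_)→(B,_,right)
state=B head=8 tape=XXXXXXX_[_]_   (B,_)→(C,_,right)
state=C head=9 tape=XXXXXXX__[_]
At halt the head is at cell 9.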